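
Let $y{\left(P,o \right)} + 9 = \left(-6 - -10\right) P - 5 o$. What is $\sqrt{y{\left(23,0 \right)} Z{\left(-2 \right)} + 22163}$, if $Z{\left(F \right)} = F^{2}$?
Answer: $\sqrt{22495} \approx 149.98$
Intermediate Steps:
$y{\left(P,o \right)} = -9 - 5 o + 4 P$ ($y{\left(P,o \right)} = -9 + \left(\left(-6 - -10\right) P - 5 o\right) = -9 + \left(\left(-6 + 10\right) P - 5 o\right) = -9 + \left(4 P - 5 o\right) = -9 + \left(- 5 o + 4 P\right) = -9 - 5 o + 4 P$)
$\sqrt{y{\left(23,0 \right)} Z{\left(-2 \right)} + 22163} = \sqrt{\left(-9 - 0 + 4 \cdot 23\right) \left(-2\right)^{2} + 22163} = \sqrt{\left(-9 + 0 + 92\right) 4 + 22163} = \sqrt{83 \cdot 4 + 22163} = \sqrt{332 + 22163} = \sqrt{22495}$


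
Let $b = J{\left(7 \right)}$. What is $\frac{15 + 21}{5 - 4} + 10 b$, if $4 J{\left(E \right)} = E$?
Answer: $\frac{107}{2} \approx 53.5$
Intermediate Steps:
$J{\left(E \right)} = \frac{E}{4}$
$b = \frac{7}{4}$ ($b = \frac{1}{4} \cdot 7 = \frac{7}{4} \approx 1.75$)
$\frac{15 + 21}{5 - 4} + 10 b = \frac{15 + 21}{5 - 4} + 10 \cdot \frac{7}{4} = \frac{36}{1} + \frac{35}{2} = 36 \cdot 1 + \frac{35}{2} = 36 + \frac{35}{2} = \frac{107}{2}$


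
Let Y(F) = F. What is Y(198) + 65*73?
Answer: 4943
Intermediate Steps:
Y(198) + 65*73 = 198 + 65*73 = 198 + 4745 = 4943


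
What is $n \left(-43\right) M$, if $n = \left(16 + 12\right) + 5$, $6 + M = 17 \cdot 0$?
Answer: $8514$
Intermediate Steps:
$M = -6$ ($M = -6 + 17 \cdot 0 = -6 + 0 = -6$)
$n = 33$ ($n = 28 + 5 = 33$)
$n \left(-43\right) M = 33 \left(-43\right) \left(-6\right) = \left(-1419\right) \left(-6\right) = 8514$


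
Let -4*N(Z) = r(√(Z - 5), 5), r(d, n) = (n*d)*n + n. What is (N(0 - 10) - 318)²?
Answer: 810677/8 + 31925*I*√15/8 ≈ 1.0133e+5 + 15456.0*I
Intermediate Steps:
r(d, n) = n + d*n² (r(d, n) = (d*n)*n + n = d*n² + n = n + d*n²)
N(Z) = -5/4 - 25*√(-5 + Z)/4 (N(Z) = -5*(1 + √(Z - 5)*5)/4 = -5*(1 + √(-5 + Z)*5)/4 = -5*(1 + 5*√(-5 + Z))/4 = -(5 + 25*√(-5 + Z))/4 = -5/4 - 25*√(-5 + Z)/4)
(N(0 - 10) - 318)² = ((-5/4 - 25*√(-5 + (0 - 10))/4) - 318)² = ((-5/4 - 25*√(-5 - 10)/4) - 318)² = ((-5/4 - 25*I*√15/4) - 318)² = (-1277/4 - 25*I*√15/4)²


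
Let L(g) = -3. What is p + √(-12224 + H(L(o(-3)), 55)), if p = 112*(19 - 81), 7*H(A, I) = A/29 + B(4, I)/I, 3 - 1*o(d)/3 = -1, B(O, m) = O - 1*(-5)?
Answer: -6944 + 4*I*√95238052910/11165 ≈ -6944.0 + 110.56*I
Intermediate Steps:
B(O, m) = 5 + O (B(O, m) = O + 5 = 5 + O)
o(d) = 12 (o(d) = 9 - 3*(-1) = 9 + 3 = 12)
H(A, I) = A/203 + 9/(7*I) (H(A, I) = (A/29 + (5 + 4)/I)/7 = (A*(1/29) + 9/I)/7 = (A/29 + 9/I)/7 = (9/I + A/29)/7 = A/203 + 9/(7*I))
p = -6944 (p = 112*(-62) = -6944)
p + √(-12224 + H(L(o(-3)), 55)) = -6944 + √(-12224 + (1/203)*(261 - 3*55)/55) = -6944 + √(-12224 + (1/203)*(1/55)*(261 - 165)) = -6944 + √(-12224 + (1/203)*(1/55)*96) = -6944 + √(-12224 + 96/11165) = -6944 + √(-136480864/11165) = -6944 + 4*I*√95238052910/11165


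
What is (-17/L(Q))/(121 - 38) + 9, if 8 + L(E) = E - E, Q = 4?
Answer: 5993/664 ≈ 9.0256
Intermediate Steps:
L(E) = -8 (L(E) = -8 + (E - E) = -8 + 0 = -8)
(-17/L(Q))/(121 - 38) + 9 = (-17/(-8))/(121 - 38) + 9 = (-17*(-⅛))/83 + 9 = (1/83)*(17/8) + 9 = 17/664 + 9 = 5993/664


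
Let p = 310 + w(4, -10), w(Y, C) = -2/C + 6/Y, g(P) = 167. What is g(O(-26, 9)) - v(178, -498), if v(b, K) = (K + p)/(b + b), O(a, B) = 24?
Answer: 596383/3560 ≈ 167.52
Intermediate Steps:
p = 3117/10 (p = 310 + (-2/(-10) + 6/4) = 310 + (-2*(-⅒) + 6*(¼)) = 310 + (⅕ + 3/2) = 310 + 17/10 = 3117/10 ≈ 311.70)
v(b, K) = (3117/10 + K)/(2*b) (v(b, K) = (K + 3117/10)/(b + b) = (3117/10 + K)/((2*b)) = (3117/10 + K)*(1/(2*b)) = (3117/10 + K)/(2*b))
g(O(-26, 9)) - v(178, -498) = 167 - (3117 + 10*(-498))/(20*178) = 167 - (3117 - 4980)/(20*178) = 167 - (-1863)/(20*178) = 167 - 1*(-1863/3560) = 167 + 1863/3560 = 596383/3560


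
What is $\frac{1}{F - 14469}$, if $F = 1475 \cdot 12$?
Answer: $\frac{1}{3231} \approx 0.0003095$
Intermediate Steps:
$F = 17700$
$\frac{1}{F - 14469} = \frac{1}{17700 - 14469} = \frac{1}{3231}$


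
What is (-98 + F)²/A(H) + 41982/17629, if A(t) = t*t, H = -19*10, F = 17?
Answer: 1631214069/636406900 ≈ 2.5632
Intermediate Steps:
H = -190
A(t) = t²
(-98 + F)²/A(H) + 41982/17629 = (-98 + 17)²/((-190)²) + 41982/17629 = (-81)²/36100 + 41982*(1/17629) = 6561*(1/36100) + 41982/17629 = 6561/36100 + 41982/17629 = 1631214069/636406900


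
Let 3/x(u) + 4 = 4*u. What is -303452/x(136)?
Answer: -54621360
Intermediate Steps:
x(u) = 3/(-4 + 4*u)
-303452/x(136) = -303452/(3/(4*(-1 + 136))) = -303452/((¾)/135) = -303452/((¾)*(1/135)) = -303452/1/180 = -303452*180 = -54621360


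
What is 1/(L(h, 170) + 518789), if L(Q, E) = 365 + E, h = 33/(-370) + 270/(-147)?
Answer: 1/519324 ≈ 1.9256e-6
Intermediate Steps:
h = -34917/18130 (h = 33*(-1/370) + 270*(-1/147) = -33/370 - 90/49 = -34917/18130 ≈ -1.9259)
1/(L(h, 170) + 518789) = 1/((365 + 170) + 518789) = 1/(535 + 518789) = 1/519324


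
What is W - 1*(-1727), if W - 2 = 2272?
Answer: 4001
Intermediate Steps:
W = 2274 (W = 2 + 2272 = 2274)
W - 1*(-1727) = 2274 - 1*(-1727) = 2274 + 1727 = 4001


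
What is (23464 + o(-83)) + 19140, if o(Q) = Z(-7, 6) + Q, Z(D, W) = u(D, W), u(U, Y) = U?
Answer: 42514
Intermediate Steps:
Z(D, W) = D
o(Q) = -7 + Q
(23464 + o(-83)) + 19140 = (23464 + (-7 - 83)) + 19140 = (23464 - 90) + 19140 = 23374 + 19140 = 42514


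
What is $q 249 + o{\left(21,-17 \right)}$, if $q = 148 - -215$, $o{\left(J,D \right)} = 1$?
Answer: $90388$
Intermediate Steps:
$q = 363$ ($q = 148 + 215 = 363$)
$q 249 + o{\left(21,-17 \right)} = 363 \cdot 249 + 1 = 90387 + 1 = 90388$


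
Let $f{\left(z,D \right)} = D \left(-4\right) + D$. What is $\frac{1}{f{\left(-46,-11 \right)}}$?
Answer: $\frac{1}{33} \approx 0.030303$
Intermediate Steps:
$f{\left(z,D \right)} = - 3 D$ ($f{\left(z,D \right)} = - 4 D + D = - 3 D$)
$\frac{1}{f{\left(-46,-11 \right)}} = \frac{1}{\left(-3\right) \left(-11\right)} = \frac{1}{33}$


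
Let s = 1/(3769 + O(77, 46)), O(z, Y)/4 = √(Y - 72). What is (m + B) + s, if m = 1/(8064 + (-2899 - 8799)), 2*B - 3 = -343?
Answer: (-2471124*√26 + 2328412955*I)/(3634*(-3769*I + 4*√26)) ≈ -170.0 - 1.4359e-6*I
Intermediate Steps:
B = -170 (B = 3/2 + (½)*(-343) = 3/2 - 343/2 = -170)
O(z, Y) = 4*√(-72 + Y) (O(z, Y) = 4*√(Y - 72) = 4*√(-72 + Y))
s = 1/(3769 + 4*I*√26) (s = 1/(3769 + 4*√(-72 + 46)) = 1/(3769 + 4*√(-26)) = 1/(3769 + 4*(I*√26)) = 1/(3769 + 4*I*√26) ≈ 0.00026531 - 1.436e-6*I)
m = -1/3634 (m = 1/(8064 - 11698) = 1/(-3634) = -1/3634 ≈ -0.00027518)
(m + B) + s = (-1/3634 - 170) + (3769/14205777 - 4*I*√26/14205777) = -617781/3634 + (3769/14205777 - 4*I*√26/14205777) = -8776045424291/51623793618 - 4*I*√26/14205777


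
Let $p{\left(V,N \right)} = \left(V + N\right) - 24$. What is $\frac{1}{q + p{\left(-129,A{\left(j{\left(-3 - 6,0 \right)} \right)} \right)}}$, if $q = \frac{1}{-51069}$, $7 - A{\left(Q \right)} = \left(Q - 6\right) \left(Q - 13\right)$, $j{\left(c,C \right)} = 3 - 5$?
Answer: $- \frac{51069}{13584355} \approx -0.0037594$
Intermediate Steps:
$j{\left(c,C \right)} = -2$
$A{\left(Q \right)} = 7 - \left(-13 + Q\right) \left(-6 + Q\right)$ ($A{\left(Q \right)} = 7 - \left(Q - 6\right) \left(Q - 13\right) = 7 - \left(-6 + Q\right) \left(-13 + Q\right) = 7 - \left(-13 + Q\right) \left(-6 + Q\right)$)
$p{\left(V,N \right)} = -24 + N + V$ ($p{\left(V,N \right)} = \left(N + V\right) - 24 = -24 + N + V$)
$q = - \frac{1}{51069} \approx -1.9581 \cdot 10^{-5}$
$\frac{1}{q + p{\left(-129,A{\left(j{\left(-3 - 6,0 \right)} \right)} \right)}} = \frac{1}{- \frac{1}{51069} - 266} = \frac{1}{- \frac{13584355}{51069}} = - \frac{51069}{13584355}$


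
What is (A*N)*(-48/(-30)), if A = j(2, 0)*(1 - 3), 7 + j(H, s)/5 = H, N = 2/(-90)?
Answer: -16/9 ≈ -1.7778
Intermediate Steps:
N = -1/45 (N = 2*(-1/90) = -1/45 ≈ -0.022222)
j(H, s) = -35 + 5*H
A = 50 (A = (-35 + 5*2)*(1 - 3) = (-35 + 10)*(-2) = -25*(-2) = 50)
(A*N)*(-48/(-30)) = (50*(-1/45))*(-48/(-30)) = -(-160)*(-1)/(3*30) = -10/9*8/5 = -16/9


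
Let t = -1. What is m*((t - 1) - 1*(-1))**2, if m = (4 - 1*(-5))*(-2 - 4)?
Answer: -54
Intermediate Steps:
m = -54 (m = (4 + 5)*(-6) = 9*(-6) = -54)
m*((t - 1) - 1*(-1))**2 = -54*((-1 - 1) - 1*(-1))**2 = -54*(-2 + 1)**2 = -54*(-1)**2 = -54*1 = -54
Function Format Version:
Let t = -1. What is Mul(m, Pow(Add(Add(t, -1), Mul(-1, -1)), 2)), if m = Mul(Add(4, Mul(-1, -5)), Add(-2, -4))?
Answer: -54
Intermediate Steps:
m = -54 (m = Mul(Add(4, 5), -6) = Mul(9, -6) = -54)
Mul(m, Pow(Add(Add(t, -1), Mul(-1, -1)), 2)) = Mul(-54, Pow(Add(Add(-1, -1), Mul(-1, -1)), 2)) = Mul(-54, Pow(Add(-2, 1), 2)) = Mul(-54, Pow(-1, 2)) = Mul(-54, 1) = -54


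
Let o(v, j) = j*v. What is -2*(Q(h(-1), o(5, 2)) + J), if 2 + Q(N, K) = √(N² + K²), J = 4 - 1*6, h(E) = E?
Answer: 8 - 2*√101 ≈ -12.100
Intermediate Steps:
J = -2 (J = 4 - 6 = -2)
Q(N, K) = -2 + √(K² + N²) (Q(N, K) = -2 + √(N² + K²) = -2 + √(K² + N²))
-2*(Q(h(-1), o(5, 2)) + J) = -2*((-2 + √((2*5)² + (-1)²)) - 2) = -2*((-2 + √(10² + 1)) - 2) = -2*((-2 + √(100 + 1)) - 2) = -2*((-2 + √101) - 2) = -2*(-4 + √101) = 8 - 2*√101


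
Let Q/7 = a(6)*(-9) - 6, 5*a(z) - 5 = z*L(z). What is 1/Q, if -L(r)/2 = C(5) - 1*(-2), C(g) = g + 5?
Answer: 5/8547 ≈ 0.00058500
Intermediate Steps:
C(g) = 5 + g
L(r) = -24 (L(r) = -2*((5 + 5) - 1*(-2)) = -2*(10 + 2) = -2*12 = -24)
a(z) = 1 - 24*z/5 (a(z) = 1 + (z*(-24))/5 = 1 + (-24*z)/5 = 1 - 24*z/5)
Q = 8547/5 (Q = 7*((1 - 24/5*6)*(-9) - 6) = 7*((1 - 144/5)*(-9) - 6) = 7*(-139/5*(-9) - 6) = 7*(1251/5 - 6) = 7*(1221/5) = 8547/5 ≈ 1709.4)
1/Q = 1/(8547/5) = 5/8547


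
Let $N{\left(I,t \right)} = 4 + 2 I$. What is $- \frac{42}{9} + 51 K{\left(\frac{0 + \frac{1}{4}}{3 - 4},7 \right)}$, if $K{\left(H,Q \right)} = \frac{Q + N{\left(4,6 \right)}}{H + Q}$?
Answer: $\frac{1250}{9} \approx 138.89$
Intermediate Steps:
$K{\left(H,Q \right)} = \frac{12 + Q}{H + Q}$ ($K{\left(H,Q \right)} = \frac{Q + \left(4 + 2 \cdot 4\right)}{H + Q} = \frac{Q + \left(4 + 8\right)}{H + Q} = \frac{Q + 12}{H + Q} = \frac{12 + Q}{H + Q}$)
$- \frac{42}{9} + 51 K{\left(\frac{0 + \frac{1}{4}}{3 - 4},7 \right)} = - \frac{42}{9} + 51 \frac{12 + 7}{\frac{0 + \frac{1}{4}}{3 - 4} + 7} = \left(-42\right) \frac{1}{9} + 51 \frac{1}{\frac{0 + \frac{1}{4}}{-1} + 7} \cdot 19 = - \frac{14}{3} + 51 \frac{1}{\frac{1}{4} \left(-1\right) + 7} \cdot 19 = - \frac{14}{3} + 51 \frac{1}{- \frac{1}{4} + 7} \cdot 19 = - \frac{14}{3} + 51 \frac{1}{\frac{27}{4}} \cdot 19 = - \frac{14}{3} + 51 \cdot \frac{4}{27} \cdot 19 = - \frac{14}{3} + 51 \cdot \frac{76}{27} = - \frac{14}{3} + \frac{1292}{9} = \frac{1250}{9}$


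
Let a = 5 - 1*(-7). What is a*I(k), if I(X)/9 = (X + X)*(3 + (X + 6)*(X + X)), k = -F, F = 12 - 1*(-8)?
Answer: -2432160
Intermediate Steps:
F = 20 (F = 12 + 8 = 20)
a = 12 (a = 5 + 7 = 12)
k = -20 (k = -1*20 = -20)
I(X) = 18*X*(3 + 2*X*(6 + X)) (I(X) = 9*((X + X)*(3 + (X + 6)*(X + X))) = 9*((2*X)*(3 + (6 + X)*(2*X))) = 9*((2*X)*(3 + 2*X*(6 + X))) = 9*(2*X*(3 + 2*X*(6 + X))) = 18*X*(3 + 2*X*(6 + X)))
a*I(k) = 12*(18*(-20)*(3 + 2*(-20)**2 + 12*(-20))) = 12*(18*(-20)*(3 + 2*400 - 240)) = 12*(18*(-20)*(3 + 800 - 240)) = 12*(18*(-20)*563) = 12*(-202680) = -2432160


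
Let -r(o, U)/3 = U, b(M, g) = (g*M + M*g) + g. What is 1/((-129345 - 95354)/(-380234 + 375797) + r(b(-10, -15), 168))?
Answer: -4437/2011549 ≈ -0.0022058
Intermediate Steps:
b(M, g) = g + 2*M*g (b(M, g) = (M*g + M*g) + g = 2*M*g + g = g + 2*M*g)
r(o, U) = -3*U
1/((-129345 - 95354)/(-380234 + 375797) + r(b(-10, -15), 168)) = 1/((-129345 - 95354)/(-380234 + 375797) - 3*168) = 1/(-224699/(-4437) - 504) = 1/(-224699*(-1/4437) - 504) = 1/(224699/4437 - 504) = 1/(-2011549/4437) = -4437/2011549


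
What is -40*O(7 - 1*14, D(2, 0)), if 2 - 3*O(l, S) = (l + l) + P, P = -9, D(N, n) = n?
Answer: -1000/3 ≈ -333.33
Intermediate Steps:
O(l, S) = 11/3 - 2*l/3 (O(l, S) = ⅔ - ((l + l) - 9)/3 = ⅔ - (2*l - 9)/3 = ⅔ - (-9 + 2*l)/3 = ⅔ + (3 - 2*l/3) = 11/3 - 2*l/3)
-40*O(7 - 1*14, D(2, 0)) = -40*(11/3 - 2*(7 - 1*14)/3) = -40*(11/3 - 2*(7 - 14)/3) = -40*(11/3 - ⅔*(-7)) = -40*(11/3 + 14/3) = -40*25/3 = -1000/3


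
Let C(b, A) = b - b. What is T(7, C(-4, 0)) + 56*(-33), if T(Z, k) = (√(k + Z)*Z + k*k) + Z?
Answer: -1841 + 7*√7 ≈ -1822.5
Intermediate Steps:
C(b, A) = 0
T(Z, k) = Z + k² + Z*√(Z + k) (T(Z, k) = (√(Z + k)*Z + k²) + Z = (Z*√(Z + k) + k²) + Z = (k² + Z*√(Z + k)) + Z = Z + k² + Z*√(Z + k))
T(7, C(-4, 0)) + 56*(-33) = (7 + 0² + 7*√(7 + 0)) + 56*(-33) = (7 + 0 + 7*√7) - 1848 = (7 + 7*√7) - 1848 = -1841 + 7*√7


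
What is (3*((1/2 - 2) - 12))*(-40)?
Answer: 1620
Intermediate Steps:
(3*((1/2 - 2) - 12))*(-40) = (3*((½ - 2) - 12))*(-40) = (3*(-3/2 - 12))*(-40) = (3*(-27/2))*(-40) = -81/2*(-40) = 1620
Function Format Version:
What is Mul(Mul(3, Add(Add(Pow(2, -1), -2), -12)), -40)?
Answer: 1620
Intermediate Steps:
Mul(Mul(3, Add(Add(Pow(2, -1), -2), -12)), -40) = Mul(Mul(3, Add(Add(Rational(1, 2), -2), -12)), -40) = Mul(Mul(3, Add(Rational(-3, 2), -12)), -40) = Mul(Mul(3, Rational(-27, 2)), -40) = Mul(Rational(-81, 2), -40) = 1620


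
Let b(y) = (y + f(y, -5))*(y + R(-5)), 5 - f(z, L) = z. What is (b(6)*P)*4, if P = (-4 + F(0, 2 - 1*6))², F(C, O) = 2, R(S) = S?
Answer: 80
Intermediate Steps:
f(z, L) = 5 - z
b(y) = -25 + 5*y (b(y) = (y + (5 - y))*(y - 5) = 5*(-5 + y) = -25 + 5*y)
P = 4 (P = (-4 + 2)² = (-2)² = 4)
(b(6)*P)*4 = ((-25 + 5*6)*4)*4 = ((-25 + 30)*4)*4 = (5*4)*4 = 20*4 = 80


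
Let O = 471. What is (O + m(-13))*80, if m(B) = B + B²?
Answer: 50160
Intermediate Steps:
(O + m(-13))*80 = (471 - 13*(1 - 13))*80 = (471 - 13*(-12))*80 = (471 + 156)*80 = 627*80 = 50160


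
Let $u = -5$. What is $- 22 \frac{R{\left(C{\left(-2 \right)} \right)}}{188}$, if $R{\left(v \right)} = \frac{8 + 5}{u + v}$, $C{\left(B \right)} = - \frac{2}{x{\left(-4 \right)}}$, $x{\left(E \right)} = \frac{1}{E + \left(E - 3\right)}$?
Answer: $- \frac{143}{1598} \approx -0.089487$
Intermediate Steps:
$x{\left(E \right)} = \frac{1}{-3 + 2 E}$ ($x{\left(E \right)} = \frac{1}{E + \left(E - 3\right)} = \frac{1}{E + \left(-3 + E\right)} = \frac{1}{-3 + 2 E}$)
$C{\left(B \right)} = 22$ ($C{\left(B \right)} = - \frac{2}{\frac{1}{-3 + 2 \left(-4\right)}} = - \frac{2}{\frac{1}{-3 - 8}} = - \frac{2}{\frac{1}{-11}} = - \frac{2}{- \frac{1}{11}} = \left(-2\right) \left(-11\right) = 22$)
$R{\left(v \right)} = \frac{13}{-5 + v}$ ($R{\left(v \right)} = \frac{8 + 5}{-5 + v} = \frac{13}{-5 + v}$)
$- 22 \frac{R{\left(C{\left(-2 \right)} \right)}}{188} = - 22 \frac{13 \frac{1}{-5 + 22}}{188} = - 22 \cdot \frac{13}{17} \cdot \frac{1}{188} = \left(-22\right) \frac{13}{3196} = - \frac{143}{1598}$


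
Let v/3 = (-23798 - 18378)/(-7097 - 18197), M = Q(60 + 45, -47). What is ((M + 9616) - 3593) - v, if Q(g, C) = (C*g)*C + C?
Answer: 3008923623/12647 ≈ 2.3792e+5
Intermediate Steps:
Q(g, C) = C + g*C² (Q(g, C) = g*C² + C = C + g*C²)
M = 231898 (M = -47*(1 - 47*(60 + 45)) = -47*(1 - 47*105) = -47*(1 - 4935) = -47*(-4934) = 231898)
v = 63264/12647 (v = 3*((-23798 - 18378)/(-7097 - 18197)) = 3*(-42176/(-25294)) = 3*(-42176*(-1/25294)) = 3*(21088/12647) = 63264/12647 ≈ 5.0023)
((M + 9616) - 3593) - v = ((231898 + 9616) - 3593) - 1*63264/12647 = (241514 - 3593) - 63264/12647 = 237921 - 63264/12647 = 3008923623/12647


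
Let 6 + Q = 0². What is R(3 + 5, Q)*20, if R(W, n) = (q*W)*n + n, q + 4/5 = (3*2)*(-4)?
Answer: 23688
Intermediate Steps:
Q = -6 (Q = -6 + 0² = -6 + 0 = -6)
q = -124/5 (q = -⅘ + (3*2)*(-4) = -⅘ + 6*(-4) = -⅘ - 24 = -124/5 ≈ -24.800)
R(W, n) = n - 124*W*n/5 (R(W, n) = (-124*W/5)*n + n = -124*W*n/5 + n = n - 124*W*n/5)
R(3 + 5, Q)*20 = ((⅕)*(-6)*(5 - 124*(3 + 5)))*20 = ((⅕)*(-6)*(5 - 124*8))*20 = ((⅕)*(-6)*(5 - 992))*20 = ((⅕)*(-6)*(-987))*20 = (5922/5)*20 = 23688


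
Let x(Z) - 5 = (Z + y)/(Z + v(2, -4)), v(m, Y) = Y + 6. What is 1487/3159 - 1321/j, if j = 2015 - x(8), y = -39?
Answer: -11795593/63593829 ≈ -0.18548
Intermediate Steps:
v(m, Y) = 6 + Y
x(Z) = 5 + (-39 + Z)/(2 + Z) (x(Z) = 5 + (Z - 39)/(Z + (6 - 4)) = 5 + (-39 + Z)/(Z + 2) = 5 + (-39 + Z)/(2 + Z))
j = 20131/10 (j = 2015 - (-29 + 6*8)/(2 + 8) = 2015 - (-29 + 48)/10 = 2015 - 19/10 = 20131/10 ≈ 2013.1)
1487/3159 - 1321/j = 1487/3159 - 1321/20131/10 = 1487*(1/3159) - 1321*10/20131 = 1487/3159 - 13210/20131 = -11795593/63593829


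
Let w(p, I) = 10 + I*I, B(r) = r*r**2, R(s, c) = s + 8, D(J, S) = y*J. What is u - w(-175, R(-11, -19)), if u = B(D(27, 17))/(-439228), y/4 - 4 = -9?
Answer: 37279667/109807 ≈ 339.50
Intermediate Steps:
y = -20 (y = 16 + 4*(-9) = 16 - 36 = -20)
D(J, S) = -20*J
R(s, c) = 8 + s
B(r) = r**3
u = 39366000/109807 (u = (-20*27)**3/(-439228) = (-540)**3*(-1/439228) = -157464000*(-1/439228) = 39366000/109807 ≈ 358.50)
w(p, I) = 10 + I**2
u - w(-175, R(-11, -19)) = 39366000/109807 - (10 + (8 - 11)**2) = 39366000/109807 - (10 + (-3)**2) = 39366000/109807 - (10 + 9) = 39366000/109807 - 1*19 = 39366000/109807 - 19 = 37279667/109807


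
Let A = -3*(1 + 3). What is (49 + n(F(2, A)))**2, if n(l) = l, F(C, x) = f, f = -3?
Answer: 2116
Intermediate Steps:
A = -12 (A = -3*4 = -12)
F(C, x) = -3
(49 + n(F(2, A)))**2 = (49 - 3)**2 = 46**2 = 2116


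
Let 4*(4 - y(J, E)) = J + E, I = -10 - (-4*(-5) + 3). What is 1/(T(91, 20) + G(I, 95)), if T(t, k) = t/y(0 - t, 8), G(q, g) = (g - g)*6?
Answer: 99/364 ≈ 0.27198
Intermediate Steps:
I = -33 (I = -10 - (20 + 3) = -10 - 1*23 = -10 - 23 = -33)
y(J, E) = 4 - E/4 - J/4 (y(J, E) = 4 - (J + E)/4 = 4 - (E + J)/4 = 4 + (-E/4 - J/4) = 4 - E/4 - J/4)
G(q, g) = 0 (G(q, g) = 0*6 = 0)
T(t, k) = t/(2 + t/4) (T(t, k) = t/(4 - 1/4*8 - (0 - t)/4) = t/(4 - 2 - (-1)*t/4) = t/(4 - 2 + t/4) = t/(2 + t/4))
1/(T(91, 20) + G(I, 95)) = 1/(4*91/(8 + 91) + 0) = 1/(4*91/99 + 0) = 1/(4*91*(1/99) + 0) = 1/(364/99 + 0) = 1/(364/99) = 99/364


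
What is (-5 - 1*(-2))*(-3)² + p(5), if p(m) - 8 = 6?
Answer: -13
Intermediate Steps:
p(m) = 14 (p(m) = 8 + 6 = 14)
(-5 - 1*(-2))*(-3)² + p(5) = (-5 - 1*(-2))*(-3)² + 14 = (-5 + 2)*9 + 14 = -3*9 + 14 = -27 + 14 = -13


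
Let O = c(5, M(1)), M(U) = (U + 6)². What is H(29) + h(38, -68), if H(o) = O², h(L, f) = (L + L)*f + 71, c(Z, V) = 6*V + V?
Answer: 112552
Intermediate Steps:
M(U) = (6 + U)²
c(Z, V) = 7*V
h(L, f) = 71 + 2*L*f (h(L, f) = (2*L)*f + 71 = 2*L*f + 71 = 71 + 2*L*f)
O = 343 (O = 7*(6 + 1)² = 7*7² = 7*49 = 343)
H(o) = 117649 (H(o) = 343² = 117649)
H(29) + h(38, -68) = 117649 + (71 + 2*38*(-68)) = 117649 + (71 - 5168) = 117649 - 5097 = 112552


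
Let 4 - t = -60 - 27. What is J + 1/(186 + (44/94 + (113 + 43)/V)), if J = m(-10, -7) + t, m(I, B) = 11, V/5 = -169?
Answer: 58050847/569096 ≈ 102.01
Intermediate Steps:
V = -845 (V = 5*(-169) = -845)
t = 91 (t = 4 - (-60 - 27) = 4 - 1*(-87) = 4 + 87 = 91)
J = 102 (J = 11 + 91 = 102)
J + 1/(186 + (44/94 + (113 + 43)/V)) = 102 + 1/(186 + (44/94 + (113 + 43)/(-845))) = 102 + 1/(186 + (44*(1/94) + 156*(-1/845))) = 102 + 1/(186 + (22/47 - 12/65)) = 102 + 1/(186 + 866/3055) = 102 + 1/(569096/3055) = 102 + 3055/569096 = 58050847/569096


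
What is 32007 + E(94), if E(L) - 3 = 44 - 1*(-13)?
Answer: 32067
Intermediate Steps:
E(L) = 60 (E(L) = 3 + (44 - 1*(-13)) = 3 + (44 + 13) = 3 + 57 = 60)
32007 + E(94) = 32007 + 60 = 32067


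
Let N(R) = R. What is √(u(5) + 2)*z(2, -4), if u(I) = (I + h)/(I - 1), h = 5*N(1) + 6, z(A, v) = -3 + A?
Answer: -√6 ≈ -2.4495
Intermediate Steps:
h = 11 (h = 5*1 + 6 = 5 + 6 = 11)
u(I) = (11 + I)/(-1 + I) (u(I) = (I + 11)/(I - 1) = (11 + I)/(-1 + I))
√(u(5) + 2)*z(2, -4) = √((11 + 5)/(-1 + 5) + 2)*(-3 + 2) = √(16/4 + 2)*(-1) = √((¼)*16 + 2)*(-1) = √(4 + 2)*(-1) = √6*(-1) = -√6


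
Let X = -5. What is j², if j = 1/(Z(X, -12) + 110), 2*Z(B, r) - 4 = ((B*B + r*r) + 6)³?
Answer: 4/28725301440801 ≈ 1.3925e-13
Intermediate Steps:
Z(B, r) = 2 + (6 + B² + r²)³/2 (Z(B, r) = 2 + ((B*B + r*r) + 6)³/2 = 2 + ((B² + r²) + 6)³/2 = 2 + (6 + B² + r²)³/2)
j = 2/5359599 (j = 1/((2 + (6 + (-5)² + (-12)²)³/2) + 110) = 1/((2 + (6 + 25 + 144)³/2) + 110) = 1/((2 + (½)*175³) + 110) = 1/((2 + (½)*5359375) + 110) = 1/((2 + 5359375/2) + 110) = 1/(5359379/2 + 110) = 1/(5359599/2) = 2/5359599 ≈ 3.7316e-7)
j² = (2/5359599)² = 4/28725301440801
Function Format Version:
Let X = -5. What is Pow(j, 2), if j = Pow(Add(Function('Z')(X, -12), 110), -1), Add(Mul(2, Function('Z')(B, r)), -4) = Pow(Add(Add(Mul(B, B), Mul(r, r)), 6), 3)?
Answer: Rational(4, 28725301440801) ≈ 1.3925e-13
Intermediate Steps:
Function('Z')(B, r) = Add(2, Mul(Rational(1, 2), Pow(Add(6, Pow(B, 2), Pow(r, 2)), 3))) (Function('Z')(B, r) = Add(2, Mul(Rational(1, 2), Pow(Add(Add(Mul(B, B), Mul(r, r)), 6), 3))) = Add(2, Mul(Rational(1, 2), Pow(Add(Add(Pow(B, 2), Pow(r, 2)), 6), 3))) = Add(2, Mul(Rational(1, 2), Pow(Add(6, Pow(B, 2), Pow(r, 2)), 3))))
j = Rational(2, 5359599) (j = Pow(Add(Add(2, Mul(Rational(1, 2), Pow(Add(6, Pow(-5, 2), Pow(-12, 2)), 3))), 110), -1) = Pow(Add(Add(2, Mul(Rational(1, 2), Pow(Add(6, 25, 144), 3))), 110), -1) = Pow(Add(Add(2, Mul(Rational(1, 2), Pow(175, 3))), 110), -1) = Pow(Add(Add(2, Mul(Rational(1, 2), 5359375)), 110), -1) = Pow(Add(Add(2, Rational(5359375, 2)), 110), -1) = Pow(Add(Rational(5359379, 2), 110), -1) = Pow(Rational(5359599, 2), -1) = Rational(2, 5359599) ≈ 3.7316e-7)
Pow(j, 2) = Pow(Rational(2, 5359599), 2) = Rational(4, 28725301440801)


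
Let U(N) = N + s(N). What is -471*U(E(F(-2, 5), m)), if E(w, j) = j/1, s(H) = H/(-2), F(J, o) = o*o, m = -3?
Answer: 1413/2 ≈ 706.50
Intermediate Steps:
F(J, o) = o**2
s(H) = -H/2 (s(H) = H*(-1/2) = -H/2)
E(w, j) = j (E(w, j) = j*1 = j)
U(N) = N/2 (U(N) = N - N/2 = N/2)
-471*U(E(F(-2, 5), m)) = -471*(-3)/2 = -471*(-3/2) = 1413/2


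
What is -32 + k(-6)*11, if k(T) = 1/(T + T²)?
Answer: -949/30 ≈ -31.633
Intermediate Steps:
-32 + k(-6)*11 = -32 + (1/((-6)*(1 - 6)))*11 = -32 - ⅙/(-5)*11 = -32 - ⅙*(-⅕)*11 = -32 + (1/30)*11 = -32 + 11/30 = -949/30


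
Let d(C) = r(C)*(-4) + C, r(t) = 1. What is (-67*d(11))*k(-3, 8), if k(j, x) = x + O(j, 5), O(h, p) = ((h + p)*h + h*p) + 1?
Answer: 5628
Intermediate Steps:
O(h, p) = 1 + h*p + h*(h + p) (O(h, p) = (h*(h + p) + h*p) + 1 = (h*p + h*(h + p)) + 1 = 1 + h*p + h*(h + p))
d(C) = -4 + C (d(C) = 1*(-4) + C = -4 + C)
k(j, x) = 1 + x + j² + 10*j (k(j, x) = x + (1 + j² + 2*j*5) = x + (1 + j² + 10*j) = 1 + x + j² + 10*j)
(-67*d(11))*k(-3, 8) = (-67*(-4 + 11))*(1 + 8 + (-3)² + 10*(-3)) = (-67*7)*(1 + 8 + 9 - 30) = -469*(-12) = 5628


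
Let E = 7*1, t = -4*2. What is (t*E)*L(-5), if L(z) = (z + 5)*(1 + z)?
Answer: 0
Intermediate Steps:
t = -8
E = 7
L(z) = (1 + z)*(5 + z) (L(z) = (5 + z)*(1 + z) = (1 + z)*(5 + z))
(t*E)*L(-5) = (-8*7)*(5 + (-5)**2 + 6*(-5)) = -56*(5 + 25 - 30) = -56*0 = 0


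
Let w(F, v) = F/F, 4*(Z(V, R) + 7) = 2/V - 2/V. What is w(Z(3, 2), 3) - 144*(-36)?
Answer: 5185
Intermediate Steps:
Z(V, R) = -7 (Z(V, R) = -7 + (2/V - 2/V)/4 = -7 + (¼)*0 = -7 + 0 = -7)
w(F, v) = 1
w(Z(3, 2), 3) - 144*(-36) = 1 - 144*(-36) = 1 + 5184 = 5185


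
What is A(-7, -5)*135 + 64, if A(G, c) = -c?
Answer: 739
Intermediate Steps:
A(-7, -5)*135 + 64 = -1*(-5)*135 + 64 = 5*135 + 64 = 675 + 64 = 739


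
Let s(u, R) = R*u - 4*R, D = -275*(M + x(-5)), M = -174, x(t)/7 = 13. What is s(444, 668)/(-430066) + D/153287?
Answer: -17618929295/32961763471 ≈ -0.53453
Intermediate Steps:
x(t) = 91 (x(t) = 7*13 = 91)
D = 22825 (D = -275*(-174 + 91) = -275*(-83) = 22825)
s(u, R) = -4*R + R*u
s(444, 668)/(-430066) + D/153287 = (668*(-4 + 444))/(-430066) + 22825/153287 = (668*440)*(-1/430066) + 22825*(1/153287) = 293920*(-1/430066) + 22825/153287 = -146960/215033 + 22825/153287 = -17618929295/32961763471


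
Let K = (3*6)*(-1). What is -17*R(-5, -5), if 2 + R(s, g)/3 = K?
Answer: 1020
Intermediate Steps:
K = -18 (K = 18*(-1) = -18)
R(s, g) = -60 (R(s, g) = -6 + 3*(-18) = -6 - 54 = -60)
-17*R(-5, -5) = -17*(-60) = 1020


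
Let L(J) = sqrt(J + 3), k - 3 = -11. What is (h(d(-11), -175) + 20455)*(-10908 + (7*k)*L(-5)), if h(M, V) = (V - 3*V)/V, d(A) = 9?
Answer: -223101324 - 1145368*I*sqrt(2) ≈ -2.231e+8 - 1.6198e+6*I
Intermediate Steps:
k = -8 (k = 3 - 11 = -8)
L(J) = sqrt(3 + J)
h(M, V) = -2 (h(M, V) = (-2*V)/V = -2)
(h(d(-11), -175) + 20455)*(-10908 + (7*k)*L(-5)) = (-2 + 20455)*(-10908 + (7*(-8))*sqrt(3 - 5)) = 20453*(-10908 - 56*I*sqrt(2)) = -223101324 - 1145368*I*sqrt(2)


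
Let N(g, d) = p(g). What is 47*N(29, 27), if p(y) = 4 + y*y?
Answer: 39715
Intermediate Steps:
p(y) = 4 + y**2
N(g, d) = 4 + g**2
47*N(29, 27) = 47*(4 + 29**2) = 47*(4 + 841) = 47*845 = 39715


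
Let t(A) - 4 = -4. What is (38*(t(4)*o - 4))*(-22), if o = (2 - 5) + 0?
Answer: 3344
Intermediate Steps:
t(A) = 0 (t(A) = 4 - 4 = 0)
o = -3 (o = -3 + 0 = -3)
(38*(t(4)*o - 4))*(-22) = (38*(0*(-3) - 4))*(-22) = (38*(0 - 4))*(-22) = (38*(-4))*(-22) = -152*(-22) = 3344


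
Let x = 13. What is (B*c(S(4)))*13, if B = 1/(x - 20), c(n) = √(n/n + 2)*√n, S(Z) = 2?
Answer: -13*√6/7 ≈ -4.5490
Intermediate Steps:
c(n) = √3*√n (c(n) = √(1 + 2)*√n = √3*√n)
B = -⅐ (B = 1/(13 - 20) = 1/(-7) = -⅐ ≈ -0.14286)
(B*c(S(4)))*13 = -√3*√2/7*13 = -√6/7*13 = -13*√6/7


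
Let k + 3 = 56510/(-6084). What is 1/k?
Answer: -3042/37381 ≈ -0.081378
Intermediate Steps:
k = -37381/3042 (k = -3 + 56510/(-6084) = -3 + 56510*(-1/6084) = -3 - 28255/3042 = -37381/3042 ≈ -12.288)
1/k = 1/(-37381/3042) = -3042/37381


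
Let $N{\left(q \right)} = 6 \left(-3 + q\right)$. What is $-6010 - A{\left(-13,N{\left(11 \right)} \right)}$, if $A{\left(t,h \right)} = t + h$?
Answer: $-6045$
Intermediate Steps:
$N{\left(q \right)} = -18 + 6 q$
$A{\left(t,h \right)} = h + t$
$-6010 - A{\left(-13,N{\left(11 \right)} \right)} = -6010 - \left(\left(-18 + 6 \cdot 11\right) - 13\right) = -6010 - \left(\left(-18 + 66\right) - 13\right) = -6010 - \left(48 - 13\right) = -6010 - 35 = -6045$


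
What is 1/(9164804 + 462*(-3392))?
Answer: 1/7597700 ≈ 1.3162e-7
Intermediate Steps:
1/(9164804 + 462*(-3392)) = 1/(9164804 - 1567104) = 1/7597700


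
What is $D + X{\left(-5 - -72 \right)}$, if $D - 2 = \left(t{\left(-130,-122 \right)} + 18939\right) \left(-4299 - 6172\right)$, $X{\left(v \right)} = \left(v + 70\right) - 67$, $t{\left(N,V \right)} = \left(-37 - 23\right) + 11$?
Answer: $-197797118$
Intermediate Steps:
$t{\left(N,V \right)} = -49$ ($t{\left(N,V \right)} = -60 + 11 = -49$)
$X{\left(v \right)} = 3 + v$ ($X{\left(v \right)} = \left(70 + v\right) - 67 = 3 + v$)
$D = -197797188$ ($D = 2 + \left(-49 + 18939\right) \left(-4299 - 6172\right) = 2 + 18890 \left(-10471\right) = 2 - 197797190 = -197797188$)
$D + X{\left(-5 - -72 \right)} = -197797188 + \left(3 - -67\right) = -197797188 + \left(3 + \left(-5 + 72\right)\right) = -197797188 + \left(3 + 67\right) = -197797188 + 70 = -197797118$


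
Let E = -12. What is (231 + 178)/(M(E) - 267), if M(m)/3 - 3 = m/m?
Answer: -409/255 ≈ -1.6039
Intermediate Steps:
M(m) = 12 (M(m) = 9 + 3*(m/m) = 9 + 3*1 = 9 + 3 = 12)
(231 + 178)/(M(E) - 267) = (231 + 178)/(12 - 267) = 409/(-255) = 409*(-1/255) = -409/255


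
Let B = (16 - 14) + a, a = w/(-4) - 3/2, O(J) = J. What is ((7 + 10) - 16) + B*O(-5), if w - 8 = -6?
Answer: 1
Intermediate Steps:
w = 2 (w = 8 - 6 = 2)
a = -2 (a = 2/(-4) - 3/2 = 2*(-¼) - 3*½ = -½ - 3/2 = -2)
B = 0 (B = (16 - 14) - 2 = 2 - 2 = 0)
((7 + 10) - 16) + B*O(-5) = ((7 + 10) - 16) + 0*(-5) = (17 - 16) + 0 = 1 + 0 = 1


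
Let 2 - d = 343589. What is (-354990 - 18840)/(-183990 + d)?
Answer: 124610/175859 ≈ 0.70858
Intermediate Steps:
d = -343587 (d = 2 - 1*343589 = 2 - 343589 = -343587)
(-354990 - 18840)/(-183990 + d) = (-354990 - 18840)/(-183990 - 343587) = -373830/(-527577) = -373830*(-1/527577) = 124610/175859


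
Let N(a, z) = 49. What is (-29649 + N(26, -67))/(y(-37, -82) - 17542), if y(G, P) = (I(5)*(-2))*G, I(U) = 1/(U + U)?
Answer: 148000/87673 ≈ 1.6881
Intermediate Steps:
I(U) = 1/(2*U)
y(G, P) = -G/5 (y(G, P) = (((½)/5)*(-2))*G = (((½)*(⅕))*(-2))*G = ((⅒)*(-2))*G = -G/5)
(-29649 + N(26, -67))/(y(-37, -82) - 17542) = (-29649 + 49)/(-⅕*(-37) - 17542) = -29600/(37/5 - 17542) = -29600/(-87673/5) = -29600*(-5/87673) = 148000/87673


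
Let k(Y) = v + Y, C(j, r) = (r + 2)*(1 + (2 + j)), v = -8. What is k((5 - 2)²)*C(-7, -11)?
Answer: 36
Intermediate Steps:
C(j, r) = (2 + r)*(3 + j)
k(Y) = -8 + Y
k((5 - 2)²)*C(-7, -11) = (-8 + (5 - 2)²)*(6 + 2*(-7) + 3*(-11) - 7*(-11)) = (-8 + 3²)*(6 - 14 - 33 + 77) = (-8 + 9)*36 = 1*36 = 36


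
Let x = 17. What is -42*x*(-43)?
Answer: 30702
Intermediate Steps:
-42*x*(-43) = -42*17*(-43) = -714*(-43) = 30702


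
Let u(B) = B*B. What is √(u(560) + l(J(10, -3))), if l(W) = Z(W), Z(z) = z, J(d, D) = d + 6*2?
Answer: √313622 ≈ 560.02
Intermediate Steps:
u(B) = B²
J(d, D) = 12 + d (J(d, D) = d + 12 = 12 + d)
l(W) = W
√(u(560) + l(J(10, -3))) = √(560² + (12 + 10)) = √(313600 + 22) = √313622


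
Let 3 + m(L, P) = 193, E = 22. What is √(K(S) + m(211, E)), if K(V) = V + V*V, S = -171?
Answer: 2*√7315 ≈ 171.06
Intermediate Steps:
m(L, P) = 190 (m(L, P) = -3 + 193 = 190)
K(V) = V + V²
√(K(S) + m(211, E)) = √(-171*(1 - 171) + 190) = √(-171*(-170) + 190) = √(29070 + 190) = √29260 = 2*√7315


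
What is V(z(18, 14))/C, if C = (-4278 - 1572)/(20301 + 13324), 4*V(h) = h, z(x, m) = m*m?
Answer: -65905/234 ≈ -281.65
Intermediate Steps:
z(x, m) = m²
V(h) = h/4
C = -234/1345 (C = -5850/33625 = -5850*1/33625 = -234/1345 ≈ -0.17398)
V(z(18, 14))/C = ((¼)*14²)/(-234/1345) = ((¼)*196)*(-1345/234) = 49*(-1345/234) = -65905/234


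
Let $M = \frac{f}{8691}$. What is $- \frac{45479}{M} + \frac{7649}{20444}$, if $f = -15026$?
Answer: $\frac{4040384630495}{153595772} \approx 26305.0$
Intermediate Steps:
$M = - \frac{15026}{8691} \approx -1.7289$
$- \frac{45479}{M} + \frac{7649}{20444} = - \frac{45479}{- \frac{15026}{8691}} + \frac{7649}{20444} = \left(-45479\right) \left(- \frac{8691}{15026}\right) + 7649 \cdot \frac{1}{20444} = \frac{395257989}{15026} + \frac{7649}{20444} = \frac{4040384630495}{153595772}$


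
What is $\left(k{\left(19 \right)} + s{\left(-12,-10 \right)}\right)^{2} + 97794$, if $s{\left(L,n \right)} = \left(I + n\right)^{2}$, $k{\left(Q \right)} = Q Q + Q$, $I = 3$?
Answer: $281835$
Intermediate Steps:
$k{\left(Q \right)} = Q + Q^{2}$ ($k{\left(Q \right)} = Q^{2} + Q = Q + Q^{2}$)
$s{\left(L,n \right)} = \left(3 + n\right)^{2}$
$\left(k{\left(19 \right)} + s{\left(-12,-10 \right)}\right)^{2} + 97794 = \left(19 \left(1 + 19\right) + \left(3 - 10\right)^{2}\right)^{2} + 97794 = \left(19 \cdot 20 + \left(-7\right)^{2}\right)^{2} + 97794 = \left(380 + 49\right)^{2} + 97794 = 429^{2} + 97794 = 184041 + 97794 = 281835$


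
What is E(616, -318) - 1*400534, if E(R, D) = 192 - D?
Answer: -400024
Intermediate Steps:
E(616, -318) - 1*400534 = (192 - 1*(-318)) - 1*400534 = (192 + 318) - 400534 = 510 - 400534 = -400024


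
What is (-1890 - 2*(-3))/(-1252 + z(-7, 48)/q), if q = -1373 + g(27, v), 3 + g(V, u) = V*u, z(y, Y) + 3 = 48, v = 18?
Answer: 335352/222865 ≈ 1.5047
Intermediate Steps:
z(y, Y) = 45 (z(y, Y) = -3 + 48 = 45)
g(V, u) = -3 + V*u
q = -890 (q = -1373 + (-3 + 27*18) = -1373 + (-3 + 486) = -1373 + 483 = -890)
(-1890 - 2*(-3))/(-1252 + z(-7, 48)/q) = (-1890 - 2*(-3))/(-1252 + 45/(-890)) = (-1890 + 6)/(-1252 + 45*(-1/890)) = -1884/(-1252 - 9/178) = -1884/(-222865/178) = -1884*(-178/222865) = 335352/222865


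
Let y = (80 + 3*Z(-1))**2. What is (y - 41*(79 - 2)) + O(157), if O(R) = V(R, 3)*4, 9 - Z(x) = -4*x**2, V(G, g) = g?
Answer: 11016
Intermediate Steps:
Z(x) = 9 + 4*x**2 (Z(x) = 9 - (-4)*x**2 = 9 + 4*x**2)
O(R) = 12 (O(R) = 3*4 = 12)
y = 14161 (y = (80 + 3*(9 + 4*(-1)**2))**2 = (80 + 3*(9 + 4*1))**2 = (80 + 3*(9 + 4))**2 = (80 + 3*13)**2 = (80 + 39)**2 = 119**2 = 14161)
(y - 41*(79 - 2)) + O(157) = (14161 - 41*(79 - 2)) + 12 = (14161 - 41*77) + 12 = (14161 - 3157) + 12 = 11004 + 12 = 11016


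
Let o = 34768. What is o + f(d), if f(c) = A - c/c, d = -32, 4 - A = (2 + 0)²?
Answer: 34767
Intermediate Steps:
A = 0 (A = 4 - (2 + 0)² = 4 - 1*2² = 4 - 1*4 = 4 - 4 = 0)
f(c) = -1 (f(c) = 0 - c/c = 0 - 1*1 = 0 - 1 = -1)
o + f(d) = 34768 - 1 = 34767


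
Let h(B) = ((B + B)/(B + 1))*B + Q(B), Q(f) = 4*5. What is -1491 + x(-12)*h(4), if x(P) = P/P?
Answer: -7323/5 ≈ -1464.6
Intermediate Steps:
x(P) = 1
Q(f) = 20
h(B) = 20 + 2*B²/(1 + B) (h(B) = ((B + B)/(B + 1))*B + 20 = ((2*B)/(1 + B))*B + 20 = (2*B/(1 + B))*B + 20 = 2*B²/(1 + B) + 20 = 20 + 2*B²/(1 + B))
-1491 + x(-12)*h(4) = -1491 + 1*(2*(10 + 4² + 10*4)/(1 + 4)) = -1491 + 1*(2*(10 + 16 + 40)/5) = -1491 + 1*(2*(⅕)*66) = -1491 + 1*(132/5) = -1491 + 132/5 = -7323/5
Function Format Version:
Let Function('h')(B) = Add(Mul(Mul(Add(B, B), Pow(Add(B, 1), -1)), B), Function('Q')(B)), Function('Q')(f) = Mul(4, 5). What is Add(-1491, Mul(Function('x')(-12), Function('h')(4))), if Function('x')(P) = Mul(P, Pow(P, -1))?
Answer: Rational(-7323, 5) ≈ -1464.6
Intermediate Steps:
Function('x')(P) = 1
Function('Q')(f) = 20
Function('h')(B) = Add(20, Mul(2, Pow(B, 2), Pow(Add(1, B), -1))) (Function('h')(B) = Add(Mul(Mul(Add(B, B), Pow(Add(B, 1), -1)), B), 20) = Add(Mul(Mul(Mul(2, B), Pow(Add(1, B), -1)), B), 20) = Add(Mul(Mul(2, B, Pow(Add(1, B), -1)), B), 20) = Add(Mul(2, Pow(B, 2), Pow(Add(1, B), -1)), 20) = Add(20, Mul(2, Pow(B, 2), Pow(Add(1, B), -1))))
Add(-1491, Mul(Function('x')(-12), Function('h')(4))) = Add(-1491, Mul(1, Mul(2, Pow(Add(1, 4), -1), Add(10, Pow(4, 2), Mul(10, 4))))) = Add(-1491, Mul(1, Mul(2, Pow(5, -1), Add(10, 16, 40)))) = Add(-1491, Mul(1, Mul(2, Rational(1, 5), 66))) = Add(-1491, Mul(1, Rational(132, 5))) = Add(-1491, Rational(132, 5)) = Rational(-7323, 5)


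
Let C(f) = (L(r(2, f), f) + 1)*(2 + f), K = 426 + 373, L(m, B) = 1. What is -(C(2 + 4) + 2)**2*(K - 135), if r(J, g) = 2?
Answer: -215136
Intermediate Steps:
K = 799
C(f) = 4 + 2*f (C(f) = (1 + 1)*(2 + f) = 2*(2 + f) = 4 + 2*f)
-(C(2 + 4) + 2)**2*(K - 135) = -((4 + 2*(2 + 4)) + 2)**2*(799 - 135) = -((4 + 2*6) + 2)**2*664 = -((4 + 12) + 2)**2*664 = -(16 + 2)**2*664 = -18**2*664 = -324*664 = -1*215136 = -215136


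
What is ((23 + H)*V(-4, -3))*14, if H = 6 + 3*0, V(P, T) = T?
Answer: -1218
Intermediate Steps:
H = 6 (H = 6 + 0 = 6)
((23 + H)*V(-4, -3))*14 = ((23 + 6)*(-3))*14 = (29*(-3))*14 = -87*14 = -1218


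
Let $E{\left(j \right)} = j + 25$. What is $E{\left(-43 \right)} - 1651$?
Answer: $-1669$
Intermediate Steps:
$E{\left(j \right)} = 25 + j$
$E{\left(-43 \right)} - 1651 = \left(25 - 43\right) - 1651 = -18 - 1651 = -1669$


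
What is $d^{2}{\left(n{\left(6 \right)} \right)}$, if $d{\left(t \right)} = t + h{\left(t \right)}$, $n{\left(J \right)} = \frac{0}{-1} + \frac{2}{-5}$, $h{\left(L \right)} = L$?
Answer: $\frac{16}{25} \approx 0.64$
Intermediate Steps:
$n{\left(J \right)} = - \frac{2}{5}$ ($n{\left(J \right)} = 0 \left(-1\right) + 2 \left(- \frac{1}{5}\right) = 0 - \frac{2}{5} = - \frac{2}{5}$)
$d{\left(t \right)} = 2 t$ ($d{\left(t \right)} = t + t = 2 t$)
$d^{2}{\left(n{\left(6 \right)} \right)} = \left(2 \left(- \frac{2}{5}\right)\right)^{2} = \left(- \frac{4}{5}\right)^{2} = \frac{16}{25}$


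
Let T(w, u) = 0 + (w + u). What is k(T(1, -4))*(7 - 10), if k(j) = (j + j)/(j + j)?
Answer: -3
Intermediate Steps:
T(w, u) = u + w (T(w, u) = 0 + (u + w) = u + w)
k(j) = 1 (k(j) = (2*j)/((2*j)) = (2*j)*(1/(2*j)) = 1)
k(T(1, -4))*(7 - 10) = 1*(7 - 10) = 1*(-3) = -3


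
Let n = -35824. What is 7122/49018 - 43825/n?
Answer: 1201676189/878010416 ≈ 1.3686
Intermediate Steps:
7122/49018 - 43825/n = 7122/49018 - 43825/(-35824) = 7122*(1/49018) - 43825*(-1/35824) = 3561/24509 + 43825/35824 = 1201676189/878010416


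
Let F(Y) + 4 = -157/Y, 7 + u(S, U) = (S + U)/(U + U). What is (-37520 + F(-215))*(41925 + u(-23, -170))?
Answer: -6763563404967/4300 ≈ -1.5729e+9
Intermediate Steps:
u(S, U) = -7 + (S + U)/(2*U) (u(S, U) = -7 + (S + U)/(U + U) = -7 + (S + U)/((2*U)) = -7 + (S + U)*(1/(2*U)) = -7 + (S + U)/(2*U))
F(Y) = -4 - 157/Y
(-37520 + F(-215))*(41925 + u(-23, -170)) = (-37520 + (-4 - 157/(-215)))*(41925 + (½)*(-23 - 13*(-170))/(-170)) = (-37520 + (-4 - 157*(-1/215)))*(41925 + (½)*(-1/170)*(-23 + 2210)) = (-37520 + (-4 + 157/215))*(41925 + (½)*(-1/170)*2187) = (-37520 - 703/215)*(41925 - 2187/340) = -8067503/215*14252313/340 = -6763563404967/4300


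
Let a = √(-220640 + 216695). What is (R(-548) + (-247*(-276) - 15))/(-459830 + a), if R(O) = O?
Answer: -6217729294/42288726569 - 67609*I*√3945/211443632845 ≈ -0.14703 - 2.0083e-5*I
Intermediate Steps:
a = I*√3945 (a = √(-3945) = I*√3945 ≈ 62.809*I)
(R(-548) + (-247*(-276) - 15))/(-459830 + a) = (-548 + (-247*(-276) - 15))/(-459830 + I*√3945) = (-548 + (68172 - 15))/(-459830 + I*√3945) = (-548 + 68157)/(-459830 + I*√3945) = 67609/(-459830 + I*√3945)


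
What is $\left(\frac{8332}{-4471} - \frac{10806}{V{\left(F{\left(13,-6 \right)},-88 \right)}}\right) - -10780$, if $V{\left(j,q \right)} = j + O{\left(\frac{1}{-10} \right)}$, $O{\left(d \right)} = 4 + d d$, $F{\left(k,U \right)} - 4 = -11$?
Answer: $\frac{19239887952}{1336829} \approx 14392.0$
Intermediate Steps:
$F{\left(k,U \right)} = -7$ ($F{\left(k,U \right)} = 4 - 11 = -7$)
$O{\left(d \right)} = 4 + d^{2}$
$V{\left(j,q \right)} = \frac{401}{100} + j$ ($V{\left(j,q \right)} = j + \left(4 + \left(\frac{1}{-10}\right)^{2}\right) = j + \left(4 + \left(- \frac{1}{10}\right)^{2}\right) = j + \left(4 + \frac{1}{100}\right) = j + \frac{401}{100} = \frac{401}{100} + j$)
$\left(\frac{8332}{-4471} - \frac{10806}{V{\left(F{\left(13,-6 \right)},-88 \right)}}\right) - -10780 = \left(\frac{8332}{-4471} - \frac{10806}{\frac{401}{100} - 7}\right) - -10780 = \left(8332 \left(- \frac{1}{4471}\right) - \frac{10806}{- \frac{299}{100}}\right) + 10780 = \left(- \frac{8332}{4471} - - \frac{1080600}{299}\right) + 10780 = \left(- \frac{8332}{4471} + \frac{1080600}{299}\right) + 10780 = \frac{4828871332}{1336829} + 10780 = \frac{19239887952}{1336829}$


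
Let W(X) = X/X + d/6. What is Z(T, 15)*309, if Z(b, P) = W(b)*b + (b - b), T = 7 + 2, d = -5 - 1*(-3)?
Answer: 1854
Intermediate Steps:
d = -2 (d = -5 + 3 = -2)
T = 9
W(X) = ⅔ (W(X) = X/X - 2/6 = 1 - 2*⅙ = 1 - ⅓ = ⅔)
Z(b, P) = 2*b/3 (Z(b, P) = 2*b/3 + (b - b) = 2*b/3 + 0 = 2*b/3)
Z(T, 15)*309 = ((⅔)*9)*309 = 6*309 = 1854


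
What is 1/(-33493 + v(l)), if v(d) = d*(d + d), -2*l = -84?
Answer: -1/29965 ≈ -3.3372e-5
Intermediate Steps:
l = 42 (l = -½*(-84) = 42)
v(d) = 2*d² (v(d) = d*(2*d) = 2*d²)
1/(-33493 + v(l)) = 1/(-33493 + 2*42²) = 1/(-33493 + 2*1764) = 1/(-33493 + 3528) = 1/(-29965) = -1/29965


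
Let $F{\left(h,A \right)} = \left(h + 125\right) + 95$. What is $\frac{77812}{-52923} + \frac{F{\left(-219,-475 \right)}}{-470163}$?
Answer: $- \frac{12194792093}{8294145483} \approx -1.4703$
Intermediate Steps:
$F{\left(h,A \right)} = 220 + h$ ($F{\left(h,A \right)} = \left(125 + h\right) + 95 = 220 + h$)
$\frac{77812}{-52923} + \frac{F{\left(-219,-475 \right)}}{-470163} = \frac{77812}{-52923} + \frac{220 - 219}{-470163} = 77812 \left(- \frac{1}{52923}\right) + 1 \left(- \frac{1}{470163}\right) = - \frac{77812}{52923} - \frac{1}{470163} = - \frac{12194792093}{8294145483}$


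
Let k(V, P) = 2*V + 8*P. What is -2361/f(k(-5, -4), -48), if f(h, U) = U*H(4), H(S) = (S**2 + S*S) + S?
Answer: 787/576 ≈ 1.3663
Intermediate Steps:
H(S) = S + 2*S**2 (H(S) = (S**2 + S**2) + S = 2*S**2 + S = S + 2*S**2)
f(h, U) = 36*U (f(h, U) = U*(4*(1 + 2*4)) = U*(4*(1 + 8)) = U*(4*9) = U*36 = 36*U)
-2361/f(k(-5, -4), -48) = -2361/(36*(-48)) = -2361/(-1728) = -2361*(-1/1728) = 787/576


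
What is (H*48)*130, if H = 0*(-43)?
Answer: 0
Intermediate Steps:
H = 0
(H*48)*130 = (0*48)*130 = 0*130 = 0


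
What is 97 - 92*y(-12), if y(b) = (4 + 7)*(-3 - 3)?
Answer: 6169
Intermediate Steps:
y(b) = -66 (y(b) = 11*(-6) = -66)
97 - 92*y(-12) = 97 - 92*(-66) = 97 + 6072 = 6169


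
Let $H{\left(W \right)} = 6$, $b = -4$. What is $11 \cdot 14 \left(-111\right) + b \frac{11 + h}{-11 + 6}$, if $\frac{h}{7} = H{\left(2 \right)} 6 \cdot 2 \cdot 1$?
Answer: $-16682$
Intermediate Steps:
$h = 504$ ($h = 7 \cdot 6 \cdot 6 \cdot 2 \cdot 1 = 7 \cdot 6 \cdot 12 \cdot 1 = 7 \cdot 72 \cdot 1 = 7 \cdot 72 = 504$)
$11 \cdot 14 \left(-111\right) + b \frac{11 + h}{-11 + 6} = 11 \cdot 14 \left(-111\right) - 4 \frac{11 + 504}{-11 + 6} = 154 \left(-111\right) - 4 \frac{515}{-5} = -17094 - 4 \cdot 515 \left(- \frac{1}{5}\right) = -17094 - -412 = -17094 + 412 = -16682$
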